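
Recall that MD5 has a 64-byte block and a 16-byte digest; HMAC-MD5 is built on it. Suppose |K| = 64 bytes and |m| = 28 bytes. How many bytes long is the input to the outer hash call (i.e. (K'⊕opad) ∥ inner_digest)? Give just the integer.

Key is 64 ≤ 64 bytes, zero-padded: |K'| = 64.
Outer input = (K'⊕opad) ∥ H(inner) → 64 + 16 = 80 bytes.

80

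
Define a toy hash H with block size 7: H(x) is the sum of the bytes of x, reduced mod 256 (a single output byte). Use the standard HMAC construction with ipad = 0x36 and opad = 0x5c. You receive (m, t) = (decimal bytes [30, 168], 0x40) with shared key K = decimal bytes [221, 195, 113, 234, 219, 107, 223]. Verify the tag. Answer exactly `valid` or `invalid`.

Key decimal bytes [221, 195, 113, 234, 219, 107, 223] = dd c3 71 ea db 6b df is exactly B = 7 bytes: K' = dd c3 71 ea db 6b df.
K' ⊕ ipad = eb f5 47 dc ed 5d e9; K' ⊕ opad = 81 9f 2d b6 87 37 83.
Inner hash: sum = 235+245+71+220+237+93+233+30+168 = 1532; mod 256 = 252 → fc.
Outer hash (recomputed tag): sum = 129+159+45+182+135+55+131+252 = 1088; mod 256 = 64 → 40.
Recomputed tag = 40; claimed = 40 → match.

valid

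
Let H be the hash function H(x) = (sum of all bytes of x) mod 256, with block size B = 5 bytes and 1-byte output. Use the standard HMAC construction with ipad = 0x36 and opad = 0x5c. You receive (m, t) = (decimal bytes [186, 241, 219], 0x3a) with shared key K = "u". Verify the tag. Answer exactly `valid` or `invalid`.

Key "u" = 75 is 1 byte ≤ B = 5; zero-pad to 5 bytes: K' = 75 00 00 00 00.
K' ⊕ ipad = 43 36 36 36 36; K' ⊕ opad = 29 5c 5c 5c 5c.
Inner hash: sum = 67+54+54+54+54+186+241+219 = 929; mod 256 = 161 → a1.
Outer hash (recomputed tag): sum = 41+92+92+92+92+161 = 570; mod 256 = 58 → 3a.
Recomputed tag = 3a; claimed = 3a → match.

valid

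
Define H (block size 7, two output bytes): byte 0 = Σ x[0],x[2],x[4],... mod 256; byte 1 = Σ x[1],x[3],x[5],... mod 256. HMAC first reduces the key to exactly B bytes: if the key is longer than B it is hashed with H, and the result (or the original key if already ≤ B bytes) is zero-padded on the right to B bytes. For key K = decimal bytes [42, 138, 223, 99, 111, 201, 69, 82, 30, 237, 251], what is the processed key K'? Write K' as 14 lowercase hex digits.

|K| = 11 > B = 7, so first hash the key.
H(K): even-index sum = 726 mod 256 = 214; odd-index sum = 757 mod 256 = 245 → d6 f5.
Zero-pad H(K) = d6 f5 to 7 bytes: K' = d6 f5 00 00 00 00 00.

d6f50000000000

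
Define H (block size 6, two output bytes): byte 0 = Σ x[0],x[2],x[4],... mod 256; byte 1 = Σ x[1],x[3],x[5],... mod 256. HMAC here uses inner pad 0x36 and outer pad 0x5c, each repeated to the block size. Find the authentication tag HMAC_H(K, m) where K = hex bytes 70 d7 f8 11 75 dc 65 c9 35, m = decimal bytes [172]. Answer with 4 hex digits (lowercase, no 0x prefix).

3cb0

Key hex bytes 70 d7 f8 11 75 dc 65 c9 35 is 9 bytes > B = 6, so hash it first: H(key) = 77 8d, then zero-pad to 6 bytes: K' = 77 8d 00 00 00 00.
K' ⊕ ipad = 41 bb 36 36 36 36.  K' ⊕ opad = 2b d1 5c 5c 5c 5c.
Inner input = (K'⊕ipad) ∥ m = 41 bb 36 36 36 36 ∥ ac.
Inner hash: even-index sum = 345 mod 256 = 89; odd-index sum = 295 mod 256 = 39 → 59 27.
Outer input = (K'⊕opad) ∥ inner = 2b d1 5c 5c 5c 5c ∥ 59 27.
Outer hash (tag): even-index sum = 316 mod 256 = 60; odd-index sum = 432 mod 256 = 176 → 3c b0.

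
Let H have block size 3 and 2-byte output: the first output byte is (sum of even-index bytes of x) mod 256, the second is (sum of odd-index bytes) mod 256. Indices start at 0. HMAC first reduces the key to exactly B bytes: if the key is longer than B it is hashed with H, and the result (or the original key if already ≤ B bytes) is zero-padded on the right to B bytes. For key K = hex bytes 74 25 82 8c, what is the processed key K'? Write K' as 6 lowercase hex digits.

f6b100

|K| = 4 > B = 3, so first hash the key.
H(K): even-index sum = 246 mod 256 = 246; odd-index sum = 177 mod 256 = 177 → f6 b1.
Zero-pad H(K) = f6 b1 to 3 bytes: K' = f6 b1 00.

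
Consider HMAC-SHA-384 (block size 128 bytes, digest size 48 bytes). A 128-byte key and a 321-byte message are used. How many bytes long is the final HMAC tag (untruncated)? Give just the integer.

48

The tag is one SHA-384 digest: 48 bytes.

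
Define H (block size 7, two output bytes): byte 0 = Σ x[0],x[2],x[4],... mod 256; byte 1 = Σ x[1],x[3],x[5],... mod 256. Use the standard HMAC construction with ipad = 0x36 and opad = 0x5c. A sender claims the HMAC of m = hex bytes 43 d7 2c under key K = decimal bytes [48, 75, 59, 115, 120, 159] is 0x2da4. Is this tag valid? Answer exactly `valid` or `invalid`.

invalid

Key decimal bytes [48, 75, 59, 115, 120, 159] = 30 4b 3b 73 78 9f is 6 bytes ≤ B = 7; zero-pad to 7 bytes: K' = 30 4b 3b 73 78 9f 00.
K' ⊕ ipad = 06 7d 0d 45 4e a9 36; K' ⊕ opad = 6c 17 67 2f 24 c3 5c.
Inner hash: even-index sum = 366 mod 256 = 110; odd-index sum = 474 mod 256 = 218 → 6e da.
Outer hash (recomputed tag): even-index sum = 557 mod 256 = 45; odd-index sum = 375 mod 256 = 119 → 2d 77.
Recomputed tag = 2d77; claimed = 2da4 → mismatch.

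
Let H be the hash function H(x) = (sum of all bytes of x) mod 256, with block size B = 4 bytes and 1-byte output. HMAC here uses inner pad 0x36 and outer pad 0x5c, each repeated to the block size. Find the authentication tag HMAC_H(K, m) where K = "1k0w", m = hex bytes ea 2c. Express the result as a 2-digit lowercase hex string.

Key "1k0w" = 31 6b 30 77 is exactly B = 4 bytes: K' = 31 6b 30 77.
K' ⊕ ipad = 07 5d 06 41.  K' ⊕ opad = 6d 37 6c 2b.
Inner input = (K'⊕ipad) ∥ m = 07 5d 06 41 ∥ ea 2c.
Inner hash: sum = 7+93+6+65+234+44 = 449; mod 256 = 193 → c1.
Outer input = (K'⊕opad) ∥ inner = 6d 37 6c 2b ∥ c1.
Outer hash (tag): sum = 109+55+108+43+193 = 508; mod 256 = 252 → fc.

fc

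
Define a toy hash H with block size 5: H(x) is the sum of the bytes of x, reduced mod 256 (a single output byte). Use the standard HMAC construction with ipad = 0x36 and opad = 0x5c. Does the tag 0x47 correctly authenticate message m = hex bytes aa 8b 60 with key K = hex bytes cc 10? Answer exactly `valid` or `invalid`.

Key hex bytes cc 10 is 2 bytes ≤ B = 5; zero-pad to 5 bytes: K' = cc 10 00 00 00.
K' ⊕ ipad = fa 26 36 36 36; K' ⊕ opad = 90 4c 5c 5c 5c.
Inner hash: sum = 250+38+54+54+54+170+139+96 = 855; mod 256 = 87 → 57.
Outer hash (recomputed tag): sum = 144+76+92+92+92+87 = 583; mod 256 = 71 → 47.
Recomputed tag = 47; claimed = 47 → match.

valid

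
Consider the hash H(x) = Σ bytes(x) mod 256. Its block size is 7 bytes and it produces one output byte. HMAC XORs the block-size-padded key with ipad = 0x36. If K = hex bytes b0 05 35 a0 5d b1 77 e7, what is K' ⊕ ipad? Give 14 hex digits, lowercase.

Key hex bytes b0 05 35 a0 5d b1 77 e7 is 8 bytes > B = 7, so hash it first: H(key) = f6, then zero-pad to 7 bytes: K' = f6 00 00 00 00 00 00.
XOR each byte with 0x36: f6⊕36=c0, 00⊕36=36, 00⊕36=36, 00⊕36=36, 00⊕36=36, 00⊕36=36, 00⊕36=36.

c0363636363636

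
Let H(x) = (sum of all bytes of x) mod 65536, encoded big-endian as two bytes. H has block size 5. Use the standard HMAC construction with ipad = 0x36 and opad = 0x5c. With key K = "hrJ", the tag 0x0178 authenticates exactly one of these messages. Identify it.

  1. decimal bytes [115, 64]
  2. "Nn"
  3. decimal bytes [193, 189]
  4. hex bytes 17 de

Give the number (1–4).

2

Key "hrJ" = 68 72 4a is 3 bytes ≤ B = 5; zero-pad to 5 bytes: K' = 68 72 4a 00 00.
K' ⊕ ipad = 5e 44 7c 36 36; K' ⊕ opad = 34 2e 16 5c 5c.
m1: inner = H(5e 44 7c 36 36 73 40) = 02 3d; tag = H(34 2e 16 5c 5c 02 3d) = 016f
m2: inner = H(5e 44 7c 36 36 4e 6e) = 02 46; tag = H(34 2e 16 5c 5c 02 46) = 0178 ← matches
m3: inner = H(5e 44 7c 36 36 c1 bd) = 03 08; tag = H(34 2e 16 5c 5c 03 08) = 013b
m4: inner = H(5e 44 7c 36 36 17 de) = 02 7f; tag = H(34 2e 16 5c 5c 02 7f) = 01b1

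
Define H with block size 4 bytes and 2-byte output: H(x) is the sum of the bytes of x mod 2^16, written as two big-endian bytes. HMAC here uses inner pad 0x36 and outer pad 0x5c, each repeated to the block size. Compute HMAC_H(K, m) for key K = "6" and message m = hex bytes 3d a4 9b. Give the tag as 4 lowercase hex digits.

Key "6" = 36 is 1 byte ≤ B = 4; zero-pad to 4 bytes: K' = 36 00 00 00.
K' ⊕ ipad = 00 36 36 36.  K' ⊕ opad = 6a 5c 5c 5c.
Inner input = (K'⊕ipad) ∥ m = 00 36 36 36 ∥ 3d a4 9b.
Inner hash: sum = 0+54+54+54+61+164+155 = 542 → 02 1e.
Outer input = (K'⊕opad) ∥ inner = 6a 5c 5c 5c ∥ 02 1e.
Outer hash (tag): sum = 106+92+92+92+2+30 = 414 → 01 9e.

019e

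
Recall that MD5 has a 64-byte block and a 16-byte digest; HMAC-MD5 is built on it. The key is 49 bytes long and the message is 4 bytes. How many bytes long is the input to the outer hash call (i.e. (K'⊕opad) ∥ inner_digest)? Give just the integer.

Key is 49 ≤ 64 bytes, zero-padded: |K'| = 64.
Outer input = (K'⊕opad) ∥ H(inner) → 64 + 16 = 80 bytes.

80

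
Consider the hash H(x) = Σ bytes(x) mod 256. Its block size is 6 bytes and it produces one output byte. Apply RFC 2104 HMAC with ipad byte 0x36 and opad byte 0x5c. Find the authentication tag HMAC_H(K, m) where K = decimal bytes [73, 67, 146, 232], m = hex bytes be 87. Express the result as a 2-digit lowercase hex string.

95

Key decimal bytes [73, 67, 146, 232] = 49 43 92 e8 is 4 bytes ≤ B = 6; zero-pad to 6 bytes: K' = 49 43 92 e8 00 00.
K' ⊕ ipad = 7f 75 a4 de 36 36.  K' ⊕ opad = 15 1f ce b4 5c 5c.
Inner input = (K'⊕ipad) ∥ m = 7f 75 a4 de 36 36 ∥ be 87.
Inner hash: sum = 127+117+164+222+54+54+190+135 = 1063; mod 256 = 39 → 27.
Outer input = (K'⊕opad) ∥ inner = 15 1f ce b4 5c 5c ∥ 27.
Outer hash (tag): sum = 21+31+206+180+92+92+39 = 661; mod 256 = 149 → 95.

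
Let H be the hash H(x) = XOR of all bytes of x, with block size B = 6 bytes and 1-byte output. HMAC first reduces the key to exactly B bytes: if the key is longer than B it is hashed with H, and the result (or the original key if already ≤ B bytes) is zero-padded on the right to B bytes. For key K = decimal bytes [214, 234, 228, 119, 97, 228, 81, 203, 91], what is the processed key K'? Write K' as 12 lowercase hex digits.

eb0000000000

|K| = 9 > B = 6, so first hash the key.
H(K): XOR d6⊕ea⊕e4⊕77⊕61⊕e4⊕51⊕cb⊕5b = eb.
Zero-pad H(K) = eb to 6 bytes: K' = eb 00 00 00 00 00.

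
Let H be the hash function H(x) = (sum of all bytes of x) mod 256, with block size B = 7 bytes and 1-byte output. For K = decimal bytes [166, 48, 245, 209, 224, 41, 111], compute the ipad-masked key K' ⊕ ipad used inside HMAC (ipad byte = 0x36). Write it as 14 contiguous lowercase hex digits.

Key decimal bytes [166, 48, 245, 209, 224, 41, 111] = a6 30 f5 d1 e0 29 6f is exactly B = 7 bytes: K' = a6 30 f5 d1 e0 29 6f.
XOR each byte with 0x36: a6⊕36=90, 30⊕36=06, f5⊕36=c3, d1⊕36=e7, e0⊕36=d6, 29⊕36=1f, 6f⊕36=59.

9006c3e7d61f59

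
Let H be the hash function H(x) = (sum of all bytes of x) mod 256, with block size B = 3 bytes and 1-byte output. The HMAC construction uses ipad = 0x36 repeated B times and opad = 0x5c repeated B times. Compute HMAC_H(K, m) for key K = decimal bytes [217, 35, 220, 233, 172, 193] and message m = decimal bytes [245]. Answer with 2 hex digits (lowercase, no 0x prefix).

Key decimal bytes [217, 35, 220, 233, 172, 193] = d9 23 dc e9 ac c1 is 6 bytes > B = 3, so hash it first: H(key) = 2e, then zero-pad to 3 bytes: K' = 2e 00 00.
K' ⊕ ipad = 18 36 36.  K' ⊕ opad = 72 5c 5c.
Inner input = (K'⊕ipad) ∥ m = 18 36 36 ∥ f5.
Inner hash: sum = 24+54+54+245 = 377; mod 256 = 121 → 79.
Outer input = (K'⊕opad) ∥ inner = 72 5c 5c ∥ 79.
Outer hash (tag): sum = 114+92+92+121 = 419; mod 256 = 163 → a3.

a3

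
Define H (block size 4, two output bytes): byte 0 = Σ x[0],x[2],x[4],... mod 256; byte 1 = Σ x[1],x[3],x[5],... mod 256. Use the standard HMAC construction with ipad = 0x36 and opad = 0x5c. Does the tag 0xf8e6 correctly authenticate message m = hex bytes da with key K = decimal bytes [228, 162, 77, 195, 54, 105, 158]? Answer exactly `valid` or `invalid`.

invalid

Key decimal bytes [228, 162, 77, 195, 54, 105, 158] = e4 a2 4d c3 36 69 9e is 7 bytes > B = 4, so hash it first: H(key) = 05 ce, then zero-pad to 4 bytes: K' = 05 ce 00 00.
K' ⊕ ipad = 33 f8 36 36; K' ⊕ opad = 59 92 5c 5c.
Inner hash: even-index sum = 323 mod 256 = 67; odd-index sum = 302 mod 256 = 46 → 43 2e.
Outer hash (recomputed tag): even-index sum = 248 mod 256 = 248; odd-index sum = 284 mod 256 = 28 → f8 1c.
Recomputed tag = f81c; claimed = f8e6 → mismatch.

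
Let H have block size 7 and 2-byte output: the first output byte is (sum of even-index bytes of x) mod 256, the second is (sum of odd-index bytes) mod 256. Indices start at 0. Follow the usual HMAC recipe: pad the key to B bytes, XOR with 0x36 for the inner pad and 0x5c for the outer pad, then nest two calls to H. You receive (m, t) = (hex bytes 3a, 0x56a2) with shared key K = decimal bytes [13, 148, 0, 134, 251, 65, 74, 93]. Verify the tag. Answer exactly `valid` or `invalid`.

Key decimal bytes [13, 148, 0, 134, 251, 65, 74, 93] = 0d 94 00 86 fb 41 4a 5d is 8 bytes > B = 7, so hash it first: H(key) = 52 b8, then zero-pad to 7 bytes: K' = 52 b8 00 00 00 00 00.
K' ⊕ ipad = 64 8e 36 36 36 36 36; K' ⊕ opad = 0e e4 5c 5c 5c 5c 5c.
Inner hash: even-index sum = 262 mod 256 = 6; odd-index sum = 308 mod 256 = 52 → 06 34.
Outer hash (recomputed tag): even-index sum = 342 mod 256 = 86; odd-index sum = 418 mod 256 = 162 → 56 a2.
Recomputed tag = 56a2; claimed = 56a2 → match.

valid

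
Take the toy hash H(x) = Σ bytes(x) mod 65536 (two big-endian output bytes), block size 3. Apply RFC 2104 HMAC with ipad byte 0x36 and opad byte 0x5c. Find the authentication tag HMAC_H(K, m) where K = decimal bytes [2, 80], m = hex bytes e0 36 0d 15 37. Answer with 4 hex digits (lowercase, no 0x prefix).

0107

Key decimal bytes [2, 80] = 02 50 is 2 bytes ≤ B = 3; zero-pad to 3 bytes: K' = 02 50 00.
K' ⊕ ipad = 34 66 36.  K' ⊕ opad = 5e 0c 5c.
Inner input = (K'⊕ipad) ∥ m = 34 66 36 ∥ e0 36 0d 15 37.
Inner hash: sum = 52+102+54+224+54+13+21+55 = 575 → 02 3f.
Outer input = (K'⊕opad) ∥ inner = 5e 0c 5c ∥ 02 3f.
Outer hash (tag): sum = 94+12+92+2+63 = 263 → 01 07.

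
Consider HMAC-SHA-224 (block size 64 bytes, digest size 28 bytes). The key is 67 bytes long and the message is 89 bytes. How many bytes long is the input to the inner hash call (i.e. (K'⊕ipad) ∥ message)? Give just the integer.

153

Key is 67 > 64 bytes, so it is hashed to 28 bytes then zero-padded to 64: |K'| = 64.
Inner input = (K'⊕ipad) ∥ m → 64 + 89 = 153 bytes.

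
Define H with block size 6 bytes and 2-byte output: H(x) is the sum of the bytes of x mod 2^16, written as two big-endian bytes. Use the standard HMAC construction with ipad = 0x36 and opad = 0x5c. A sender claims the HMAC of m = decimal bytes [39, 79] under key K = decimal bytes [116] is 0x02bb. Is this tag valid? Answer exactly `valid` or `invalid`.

valid

Key decimal bytes [116] = 74 is 1 byte ≤ B = 6; zero-pad to 6 bytes: K' = 74 00 00 00 00 00.
K' ⊕ ipad = 42 36 36 36 36 36; K' ⊕ opad = 28 5c 5c 5c 5c 5c.
Inner hash: sum = 66+54+54+54+54+54+39+79 = 454 → 01 c6.
Outer hash (recomputed tag): sum = 40+92+92+92+92+92+1+198 = 699 → 02 bb.
Recomputed tag = 02bb; claimed = 02bb → match.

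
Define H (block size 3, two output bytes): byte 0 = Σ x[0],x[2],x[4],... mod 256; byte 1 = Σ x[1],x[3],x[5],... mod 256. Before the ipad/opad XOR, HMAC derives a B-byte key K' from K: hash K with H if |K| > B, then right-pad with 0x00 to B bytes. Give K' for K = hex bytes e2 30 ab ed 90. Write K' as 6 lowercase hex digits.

1d1d00

|K| = 5 > B = 3, so first hash the key.
H(K): even-index sum = 541 mod 256 = 29; odd-index sum = 285 mod 256 = 29 → 1d 1d.
Zero-pad H(K) = 1d 1d to 3 bytes: K' = 1d 1d 00.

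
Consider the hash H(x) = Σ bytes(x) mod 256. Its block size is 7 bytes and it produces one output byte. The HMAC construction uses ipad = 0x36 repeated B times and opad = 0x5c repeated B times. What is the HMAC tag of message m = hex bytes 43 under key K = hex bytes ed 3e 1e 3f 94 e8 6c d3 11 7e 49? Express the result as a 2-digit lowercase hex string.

Key hex bytes ed 3e 1e 3f 94 e8 6c d3 11 7e 49 is 11 bytes > B = 7, so hash it first: H(key) = 1b, then zero-pad to 7 bytes: K' = 1b 00 00 00 00 00 00.
K' ⊕ ipad = 2d 36 36 36 36 36 36.  K' ⊕ opad = 47 5c 5c 5c 5c 5c 5c.
Inner input = (K'⊕ipad) ∥ m = 2d 36 36 36 36 36 36 ∥ 43.
Inner hash: sum = 45+54+54+54+54+54+54+67 = 436; mod 256 = 180 → b4.
Outer input = (K'⊕opad) ∥ inner = 47 5c 5c 5c 5c 5c 5c ∥ b4.
Outer hash (tag): sum = 71+92+92+92+92+92+92+180 = 803; mod 256 = 35 → 23.

23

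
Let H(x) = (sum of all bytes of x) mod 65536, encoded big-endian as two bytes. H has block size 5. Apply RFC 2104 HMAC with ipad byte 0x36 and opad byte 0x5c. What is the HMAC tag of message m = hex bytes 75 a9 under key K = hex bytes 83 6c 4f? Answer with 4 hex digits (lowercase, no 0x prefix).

Key hex bytes 83 6c 4f is 3 bytes ≤ B = 5; zero-pad to 5 bytes: K' = 83 6c 4f 00 00.
K' ⊕ ipad = b5 5a 79 36 36.  K' ⊕ opad = df 30 13 5c 5c.
Inner input = (K'⊕ipad) ∥ m = b5 5a 79 36 36 ∥ 75 a9.
Inner hash: sum = 181+90+121+54+54+117+169 = 786 → 03 12.
Outer input = (K'⊕opad) ∥ inner = df 30 13 5c 5c ∥ 03 12.
Outer hash (tag): sum = 223+48+19+92+92+3+18 = 495 → 01 ef.

01ef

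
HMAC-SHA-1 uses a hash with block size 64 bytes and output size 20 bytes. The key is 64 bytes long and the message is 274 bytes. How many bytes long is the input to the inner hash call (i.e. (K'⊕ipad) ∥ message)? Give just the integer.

338

Key is 64 ≤ 64 bytes, zero-padded: |K'| = 64.
Inner input = (K'⊕ipad) ∥ m → 64 + 274 = 338 bytes.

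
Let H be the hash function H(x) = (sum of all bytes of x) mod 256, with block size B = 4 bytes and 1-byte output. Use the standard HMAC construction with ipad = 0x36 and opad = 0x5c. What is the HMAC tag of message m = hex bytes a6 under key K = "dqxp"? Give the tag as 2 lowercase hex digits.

88

Key "dqxp" = 64 71 78 70 is exactly B = 4 bytes: K' = 64 71 78 70.
K' ⊕ ipad = 52 47 4e 46.  K' ⊕ opad = 38 2d 24 2c.
Inner input = (K'⊕ipad) ∥ m = 52 47 4e 46 ∥ a6.
Inner hash: sum = 82+71+78+70+166 = 467; mod 256 = 211 → d3.
Outer input = (K'⊕opad) ∥ inner = 38 2d 24 2c ∥ d3.
Outer hash (tag): sum = 56+45+36+44+211 = 392; mod 256 = 136 → 88.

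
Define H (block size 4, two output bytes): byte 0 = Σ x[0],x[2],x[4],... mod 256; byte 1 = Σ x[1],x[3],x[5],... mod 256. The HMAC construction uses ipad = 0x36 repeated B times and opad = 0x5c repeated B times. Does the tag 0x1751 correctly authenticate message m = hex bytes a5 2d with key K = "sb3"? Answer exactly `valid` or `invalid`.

invalid

Key "sb3" = 73 62 33 is 3 bytes ≤ B = 4; zero-pad to 4 bytes: K' = 73 62 33 00.
K' ⊕ ipad = 45 54 05 36; K' ⊕ opad = 2f 3e 6f 5c.
Inner hash: even-index sum = 239 mod 256 = 239; odd-index sum = 183 mod 256 = 183 → ef b7.
Outer hash (recomputed tag): even-index sum = 397 mod 256 = 141; odd-index sum = 337 mod 256 = 81 → 8d 51.
Recomputed tag = 8d51; claimed = 1751 → mismatch.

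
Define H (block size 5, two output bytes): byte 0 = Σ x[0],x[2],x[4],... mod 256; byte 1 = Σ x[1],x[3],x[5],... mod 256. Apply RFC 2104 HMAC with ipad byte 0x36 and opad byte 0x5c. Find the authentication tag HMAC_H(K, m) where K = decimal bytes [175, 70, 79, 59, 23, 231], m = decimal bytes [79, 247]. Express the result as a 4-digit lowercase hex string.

Key decimal bytes [175, 70, 79, 59, 23, 231] = af 46 4f 3b 17 e7 is 6 bytes > B = 5, so hash it first: H(key) = 15 68, then zero-pad to 5 bytes: K' = 15 68 00 00 00.
K' ⊕ ipad = 23 5e 36 36 36.  K' ⊕ opad = 49 34 5c 5c 5c.
Inner input = (K'⊕ipad) ∥ m = 23 5e 36 36 36 ∥ 4f f7.
Inner hash: even-index sum = 390 mod 256 = 134; odd-index sum = 227 mod 256 = 227 → 86 e3.
Outer input = (K'⊕opad) ∥ inner = 49 34 5c 5c 5c ∥ 86 e3.
Outer hash (tag): even-index sum = 484 mod 256 = 228; odd-index sum = 278 mod 256 = 22 → e4 16.

e416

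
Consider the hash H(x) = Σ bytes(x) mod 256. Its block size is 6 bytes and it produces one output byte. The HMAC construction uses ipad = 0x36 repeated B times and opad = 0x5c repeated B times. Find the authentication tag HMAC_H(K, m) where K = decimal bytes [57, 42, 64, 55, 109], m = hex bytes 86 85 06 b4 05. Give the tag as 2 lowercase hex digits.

ec

Key decimal bytes [57, 42, 64, 55, 109] = 39 2a 40 37 6d is 5 bytes ≤ B = 6; zero-pad to 6 bytes: K' = 39 2a 40 37 6d 00.
K' ⊕ ipad = 0f 1c 76 01 5b 36.  K' ⊕ opad = 65 76 1c 6b 31 5c.
Inner input = (K'⊕ipad) ∥ m = 0f 1c 76 01 5b 36 ∥ 86 85 06 b4 05.
Inner hash: sum = 15+28+118+1+91+54+134+133+6+180+5 = 765; mod 256 = 253 → fd.
Outer input = (K'⊕opad) ∥ inner = 65 76 1c 6b 31 5c ∥ fd.
Outer hash (tag): sum = 101+118+28+107+49+92+253 = 748; mod 256 = 236 → ec.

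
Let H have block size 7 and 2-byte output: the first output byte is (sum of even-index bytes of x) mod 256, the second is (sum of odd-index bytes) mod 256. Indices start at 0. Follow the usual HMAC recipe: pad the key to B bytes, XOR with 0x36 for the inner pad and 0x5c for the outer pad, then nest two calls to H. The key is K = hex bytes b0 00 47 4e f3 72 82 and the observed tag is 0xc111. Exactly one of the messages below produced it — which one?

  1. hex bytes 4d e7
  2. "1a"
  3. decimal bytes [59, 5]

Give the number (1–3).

Key hex bytes b0 00 47 4e f3 72 82 is exactly B = 7 bytes: K' = b0 00 47 4e f3 72 82.
K' ⊕ ipad = 86 36 71 78 c5 44 b4; K' ⊕ opad = ec 5c 1b 12 af 2e de.
m1: inner = H(86 36 71 78 c5 44 b4 4d e7) = 57 3f; tag = H(ec 5c 1b 12 af 2e de 57 3f) = d3f3
m2: inner = H(86 36 71 78 c5 44 b4 31 61) = d1 23; tag = H(ec 5c 1b 12 af 2e de d1 23) = b76d
m3: inner = H(86 36 71 78 c5 44 b4 3b 05) = 75 2d; tag = H(ec 5c 1b 12 af 2e de 75 2d) = c111 ← matches

3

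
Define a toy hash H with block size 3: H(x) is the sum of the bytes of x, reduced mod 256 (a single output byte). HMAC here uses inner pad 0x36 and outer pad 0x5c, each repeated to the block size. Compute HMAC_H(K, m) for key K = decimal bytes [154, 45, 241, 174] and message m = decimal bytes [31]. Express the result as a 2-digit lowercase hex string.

cd

Key decimal bytes [154, 45, 241, 174] = 9a 2d f1 ae is 4 bytes > B = 3, so hash it first: H(key) = 66, then zero-pad to 3 bytes: K' = 66 00 00.
K' ⊕ ipad = 50 36 36.  K' ⊕ opad = 3a 5c 5c.
Inner input = (K'⊕ipad) ∥ m = 50 36 36 ∥ 1f.
Inner hash: sum = 80+54+54+31 = 219 → db.
Outer input = (K'⊕opad) ∥ inner = 3a 5c 5c ∥ db.
Outer hash (tag): sum = 58+92+92+219 = 461; mod 256 = 205 → cd.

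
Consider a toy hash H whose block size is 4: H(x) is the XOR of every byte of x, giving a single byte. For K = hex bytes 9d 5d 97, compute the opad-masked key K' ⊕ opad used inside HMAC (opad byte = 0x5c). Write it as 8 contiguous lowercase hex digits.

Key hex bytes 9d 5d 97 is 3 bytes ≤ B = 4; zero-pad to 4 bytes: K' = 9d 5d 97 00.
XOR each byte with 0x5c: 9d⊕5c=c1, 5d⊕5c=01, 97⊕5c=cb, 00⊕5c=5c.

c101cb5c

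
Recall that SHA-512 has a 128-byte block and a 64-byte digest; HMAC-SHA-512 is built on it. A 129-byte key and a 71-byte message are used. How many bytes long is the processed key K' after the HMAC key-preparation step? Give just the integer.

128

Key is 129 > 128 bytes, so it is hashed to 64 bytes then zero-padded to 128: |K'| = 128.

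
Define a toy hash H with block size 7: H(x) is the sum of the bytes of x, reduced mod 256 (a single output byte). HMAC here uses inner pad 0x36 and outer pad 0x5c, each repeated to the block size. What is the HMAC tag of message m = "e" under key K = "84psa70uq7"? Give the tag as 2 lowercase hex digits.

3b

Key "84psa70uq7" = 38 34 70 73 61 37 30 75 71 37 is 10 bytes > B = 7, so hash it first: H(key) = 34, then zero-pad to 7 bytes: K' = 34 00 00 00 00 00 00.
K' ⊕ ipad = 02 36 36 36 36 36 36.  K' ⊕ opad = 68 5c 5c 5c 5c 5c 5c.
Inner input = (K'⊕ipad) ∥ m = 02 36 36 36 36 36 36 ∥ 65.
Inner hash: sum = 2+54+54+54+54+54+54+101 = 427; mod 256 = 171 → ab.
Outer input = (K'⊕opad) ∥ inner = 68 5c 5c 5c 5c 5c 5c ∥ ab.
Outer hash (tag): sum = 104+92+92+92+92+92+92+171 = 827; mod 256 = 59 → 3b.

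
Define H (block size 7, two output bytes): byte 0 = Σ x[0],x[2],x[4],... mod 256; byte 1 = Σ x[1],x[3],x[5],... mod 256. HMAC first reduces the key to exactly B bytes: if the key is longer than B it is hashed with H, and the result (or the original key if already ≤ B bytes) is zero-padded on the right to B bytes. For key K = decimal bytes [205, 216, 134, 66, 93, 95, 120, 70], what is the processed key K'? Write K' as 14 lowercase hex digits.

28bf0000000000

|K| = 8 > B = 7, so first hash the key.
H(K): even-index sum = 552 mod 256 = 40; odd-index sum = 447 mod 256 = 191 → 28 bf.
Zero-pad H(K) = 28 bf to 7 bytes: K' = 28 bf 00 00 00 00 00.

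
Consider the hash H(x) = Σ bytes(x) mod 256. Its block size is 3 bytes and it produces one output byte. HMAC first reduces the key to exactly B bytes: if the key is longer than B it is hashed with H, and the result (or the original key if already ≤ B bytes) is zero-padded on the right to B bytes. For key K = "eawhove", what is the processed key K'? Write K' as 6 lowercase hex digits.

ef0000

|K| = 7 > B = 3, so first hash the key.
H(K): sum = 101+97+119+104+111+118+101 = 751; mod 256 = 239 → ef.
Zero-pad H(K) = ef to 3 bytes: K' = ef 00 00.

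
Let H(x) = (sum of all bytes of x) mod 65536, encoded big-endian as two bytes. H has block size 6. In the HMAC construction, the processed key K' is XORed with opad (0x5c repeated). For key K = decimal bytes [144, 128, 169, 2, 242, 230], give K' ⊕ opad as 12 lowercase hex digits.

ccdcf55eaeba

Key decimal bytes [144, 128, 169, 2, 242, 230] = 90 80 a9 02 f2 e6 is exactly B = 6 bytes: K' = 90 80 a9 02 f2 e6.
XOR each byte with 0x5c: 90⊕5c=cc, 80⊕5c=dc, a9⊕5c=f5, 02⊕5c=5e, f2⊕5c=ae, e6⊕5c=ba.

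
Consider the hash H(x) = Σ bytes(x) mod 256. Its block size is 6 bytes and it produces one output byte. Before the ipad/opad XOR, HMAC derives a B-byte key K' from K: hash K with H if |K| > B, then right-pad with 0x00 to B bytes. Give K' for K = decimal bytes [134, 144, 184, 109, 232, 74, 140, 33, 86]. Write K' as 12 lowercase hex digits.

|K| = 9 > B = 6, so first hash the key.
H(K): sum = 134+144+184+109+232+74+140+33+86 = 1136; mod 256 = 112 → 70.
Zero-pad H(K) = 70 to 6 bytes: K' = 70 00 00 00 00 00.

700000000000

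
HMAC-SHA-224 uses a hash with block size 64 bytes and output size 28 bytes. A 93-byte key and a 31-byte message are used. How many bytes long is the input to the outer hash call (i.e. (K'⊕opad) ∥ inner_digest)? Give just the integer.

92

Key is 93 > 64 bytes, so it is hashed to 28 bytes then zero-padded to 64: |K'| = 64.
Outer input = (K'⊕opad) ∥ H(inner) → 64 + 28 = 92 bytes.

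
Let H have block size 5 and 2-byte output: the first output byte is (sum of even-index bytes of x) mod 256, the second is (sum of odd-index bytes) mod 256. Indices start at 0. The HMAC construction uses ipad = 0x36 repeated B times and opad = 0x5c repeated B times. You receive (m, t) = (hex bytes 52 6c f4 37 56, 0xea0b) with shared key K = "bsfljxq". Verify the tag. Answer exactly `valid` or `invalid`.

Key "bsfljxq" = 62 73 66 6c 6a 78 71 is 7 bytes > B = 5, so hash it first: H(key) = a3 57, then zero-pad to 5 bytes: K' = a3 57 00 00 00.
K' ⊕ ipad = 95 61 36 36 36; K' ⊕ opad = ff 0b 5c 5c 5c.
Inner hash: even-index sum = 420 mod 256 = 164; odd-index sum = 563 mod 256 = 51 → a4 33.
Outer hash (recomputed tag): even-index sum = 490 mod 256 = 234; odd-index sum = 267 mod 256 = 11 → ea 0b.
Recomputed tag = ea0b; claimed = ea0b → match.

valid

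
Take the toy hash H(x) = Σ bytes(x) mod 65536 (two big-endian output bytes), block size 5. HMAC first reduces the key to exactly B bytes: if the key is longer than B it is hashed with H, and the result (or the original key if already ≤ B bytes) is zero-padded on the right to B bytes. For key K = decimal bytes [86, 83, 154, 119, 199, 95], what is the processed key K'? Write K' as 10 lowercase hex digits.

|K| = 6 > B = 5, so first hash the key.
H(K): sum = 86+83+154+119+199+95 = 736 → 02 e0.
Zero-pad H(K) = 02 e0 to 5 bytes: K' = 02 e0 00 00 00.

02e0000000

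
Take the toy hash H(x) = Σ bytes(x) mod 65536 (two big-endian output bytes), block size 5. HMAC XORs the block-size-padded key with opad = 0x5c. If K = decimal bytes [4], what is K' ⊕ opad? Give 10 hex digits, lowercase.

585c5c5c5c

Key decimal bytes [4] = 04 is 1 byte ≤ B = 5; zero-pad to 5 bytes: K' = 04 00 00 00 00.
XOR each byte with 0x5c: 04⊕5c=58, 00⊕5c=5c, 00⊕5c=5c, 00⊕5c=5c, 00⊕5c=5c.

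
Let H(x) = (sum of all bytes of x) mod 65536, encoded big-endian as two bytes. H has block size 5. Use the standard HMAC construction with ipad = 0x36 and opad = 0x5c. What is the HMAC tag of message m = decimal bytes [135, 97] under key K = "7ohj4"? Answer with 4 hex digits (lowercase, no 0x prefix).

Key "7ohj4" = 37 6f 68 6a 34 is exactly B = 5 bytes: K' = 37 6f 68 6a 34.
K' ⊕ ipad = 01 59 5e 5c 02.  K' ⊕ opad = 6b 33 34 36 68.
Inner input = (K'⊕ipad) ∥ m = 01 59 5e 5c 02 ∥ 87 61.
Inner hash: sum = 1+89+94+92+2+135+97 = 510 → 01 fe.
Outer input = (K'⊕opad) ∥ inner = 6b 33 34 36 68 ∥ 01 fe.
Outer hash (tag): sum = 107+51+52+54+104+1+254 = 623 → 02 6f.

026f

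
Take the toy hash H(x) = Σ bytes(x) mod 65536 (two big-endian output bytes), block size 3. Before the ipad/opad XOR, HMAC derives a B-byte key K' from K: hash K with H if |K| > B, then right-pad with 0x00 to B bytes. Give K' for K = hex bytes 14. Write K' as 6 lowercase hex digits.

Key hex bytes 14 is 1 byte ≤ B = 3; zero-pad to 3 bytes: K' = 14 00 00.

140000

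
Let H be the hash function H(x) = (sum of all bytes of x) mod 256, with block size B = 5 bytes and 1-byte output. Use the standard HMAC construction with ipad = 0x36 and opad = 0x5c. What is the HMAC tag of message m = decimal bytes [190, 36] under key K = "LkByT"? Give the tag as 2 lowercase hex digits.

70

Key "LkByT" = 4c 6b 42 79 54 is exactly B = 5 bytes: K' = 4c 6b 42 79 54.
K' ⊕ ipad = 7a 5d 74 4f 62.  K' ⊕ opad = 10 37 1e 25 08.
Inner input = (K'⊕ipad) ∥ m = 7a 5d 74 4f 62 ∥ be 24.
Inner hash: sum = 122+93+116+79+98+190+36 = 734; mod 256 = 222 → de.
Outer input = (K'⊕opad) ∥ inner = 10 37 1e 25 08 ∥ de.
Outer hash (tag): sum = 16+55+30+37+8+222 = 368; mod 256 = 112 → 70.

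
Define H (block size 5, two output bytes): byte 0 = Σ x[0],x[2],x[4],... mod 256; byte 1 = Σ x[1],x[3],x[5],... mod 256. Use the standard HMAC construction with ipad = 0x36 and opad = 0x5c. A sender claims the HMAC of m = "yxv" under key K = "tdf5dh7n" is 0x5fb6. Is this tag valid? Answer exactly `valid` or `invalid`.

valid

Key "tdf5dh7n" = 74 64 66 35 64 68 37 6e is 8 bytes > B = 5, so hash it first: H(key) = 75 6f, then zero-pad to 5 bytes: K' = 75 6f 00 00 00.
K' ⊕ ipad = 43 59 36 36 36; K' ⊕ opad = 29 33 5c 5c 5c.
Inner hash: even-index sum = 295 mod 256 = 39; odd-index sum = 382 mod 256 = 126 → 27 7e.
Outer hash (recomputed tag): even-index sum = 351 mod 256 = 95; odd-index sum = 182 mod 256 = 182 → 5f b6.
Recomputed tag = 5fb6; claimed = 5fb6 → match.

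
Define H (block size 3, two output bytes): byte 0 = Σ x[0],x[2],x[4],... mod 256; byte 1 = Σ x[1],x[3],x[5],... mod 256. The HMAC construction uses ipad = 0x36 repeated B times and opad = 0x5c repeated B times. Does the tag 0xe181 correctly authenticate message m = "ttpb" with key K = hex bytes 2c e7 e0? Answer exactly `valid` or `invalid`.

Key hex bytes 2c e7 e0 is exactly B = 3 bytes: K' = 2c e7 e0.
K' ⊕ ipad = 1a d1 d6; K' ⊕ opad = 70 bb bc.
Inner hash: even-index sum = 454 mod 256 = 198; odd-index sum = 437 mod 256 = 181 → c6 b5.
Outer hash (recomputed tag): even-index sum = 481 mod 256 = 225; odd-index sum = 385 mod 256 = 129 → e1 81.
Recomputed tag = e181; claimed = e181 → match.

valid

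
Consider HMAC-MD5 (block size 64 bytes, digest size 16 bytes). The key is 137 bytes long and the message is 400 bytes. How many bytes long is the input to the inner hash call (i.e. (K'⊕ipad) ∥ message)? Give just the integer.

464

Key is 137 > 64 bytes, so it is hashed to 16 bytes then zero-padded to 64: |K'| = 64.
Inner input = (K'⊕ipad) ∥ m → 64 + 400 = 464 bytes.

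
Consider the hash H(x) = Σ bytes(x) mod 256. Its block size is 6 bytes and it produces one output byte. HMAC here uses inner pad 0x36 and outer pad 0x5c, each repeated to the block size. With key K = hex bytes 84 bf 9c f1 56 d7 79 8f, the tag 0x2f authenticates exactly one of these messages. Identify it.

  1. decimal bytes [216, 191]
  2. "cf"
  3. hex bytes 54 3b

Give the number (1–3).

Key hex bytes 84 bf 9c f1 56 d7 79 8f is 8 bytes > B = 6, so hash it first: H(key) = 05, then zero-pad to 6 bytes: K' = 05 00 00 00 00 00.
K' ⊕ ipad = 33 36 36 36 36 36; K' ⊕ opad = 59 5c 5c 5c 5c 5c.
m1: inner = H(33 36 36 36 36 36 d8 bf) = d8; tag = H(59 5c 5c 5c 5c 5c d8) = fd
m2: inner = H(33 36 36 36 36 36 63 66) = 0a; tag = H(59 5c 5c 5c 5c 5c 0a) = 2f ← matches
m3: inner = H(33 36 36 36 36 36 54 3b) = d0; tag = H(59 5c 5c 5c 5c 5c d0) = f5

2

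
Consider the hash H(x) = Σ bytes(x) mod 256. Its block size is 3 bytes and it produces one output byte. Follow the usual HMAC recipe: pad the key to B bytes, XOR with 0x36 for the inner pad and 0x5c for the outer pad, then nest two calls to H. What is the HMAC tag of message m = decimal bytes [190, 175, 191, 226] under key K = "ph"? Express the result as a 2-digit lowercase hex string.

a4

Key "ph" = 70 68 is 2 bytes ≤ B = 3; zero-pad to 3 bytes: K' = 70 68 00.
K' ⊕ ipad = 46 5e 36.  K' ⊕ opad = 2c 34 5c.
Inner input = (K'⊕ipad) ∥ m = 46 5e 36 ∥ be af bf e2.
Inner hash: sum = 70+94+54+190+175+191+226 = 1000; mod 256 = 232 → e8.
Outer input = (K'⊕opad) ∥ inner = 2c 34 5c ∥ e8.
Outer hash (tag): sum = 44+52+92+232 = 420; mod 256 = 164 → a4.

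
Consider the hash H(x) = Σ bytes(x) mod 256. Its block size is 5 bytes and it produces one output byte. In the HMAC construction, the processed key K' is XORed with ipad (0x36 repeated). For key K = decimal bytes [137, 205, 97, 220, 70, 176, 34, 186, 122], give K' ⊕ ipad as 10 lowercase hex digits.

e936363636

Key decimal bytes [137, 205, 97, 220, 70, 176, 34, 186, 122] = 89 cd 61 dc 46 b0 22 ba 7a is 9 bytes > B = 5, so hash it first: H(key) = df, then zero-pad to 5 bytes: K' = df 00 00 00 00.
XOR each byte with 0x36: df⊕36=e9, 00⊕36=36, 00⊕36=36, 00⊕36=36, 00⊕36=36.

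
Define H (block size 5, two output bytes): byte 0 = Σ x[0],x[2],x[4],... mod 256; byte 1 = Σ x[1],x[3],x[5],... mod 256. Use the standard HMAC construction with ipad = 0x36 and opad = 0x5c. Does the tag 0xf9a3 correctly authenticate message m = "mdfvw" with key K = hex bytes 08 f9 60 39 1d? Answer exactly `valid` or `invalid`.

valid

Key hex bytes 08 f9 60 39 1d is exactly B = 5 bytes: K' = 08 f9 60 39 1d.
K' ⊕ ipad = 3e cf 56 0f 2b; K' ⊕ opad = 54 a5 3c 65 41.
Inner hash: even-index sum = 409 mod 256 = 153; odd-index sum = 552 mod 256 = 40 → 99 28.
Outer hash (recomputed tag): even-index sum = 249 mod 256 = 249; odd-index sum = 419 mod 256 = 163 → f9 a3.
Recomputed tag = f9a3; claimed = f9a3 → match.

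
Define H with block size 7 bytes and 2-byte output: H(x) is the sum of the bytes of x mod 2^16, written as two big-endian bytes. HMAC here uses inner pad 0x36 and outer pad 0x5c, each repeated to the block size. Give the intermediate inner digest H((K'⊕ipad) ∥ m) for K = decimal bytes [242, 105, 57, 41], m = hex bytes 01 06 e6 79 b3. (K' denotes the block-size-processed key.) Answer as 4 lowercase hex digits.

040c

Key decimal bytes [242, 105, 57, 41] = f2 69 39 29 is 4 bytes ≤ B = 7; zero-pad to 7 bytes: K' = f2 69 39 29 00 00 00.
K' ⊕ ipad = c4 5f 0f 1f 36 36 36.
Inner input = c4 5f 0f 1f 36 36 36 ∥ 01 06 e6 79 b3.
Inner hash: sum = 196+95+15+31+54+54+54+1+6+230+121+179 = 1036 → 04 0c.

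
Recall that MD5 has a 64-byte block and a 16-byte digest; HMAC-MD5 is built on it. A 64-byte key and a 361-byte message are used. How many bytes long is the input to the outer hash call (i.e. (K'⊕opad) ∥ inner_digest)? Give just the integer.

Key is 64 ≤ 64 bytes, zero-padded: |K'| = 64.
Outer input = (K'⊕opad) ∥ H(inner) → 64 + 16 = 80 bytes.

80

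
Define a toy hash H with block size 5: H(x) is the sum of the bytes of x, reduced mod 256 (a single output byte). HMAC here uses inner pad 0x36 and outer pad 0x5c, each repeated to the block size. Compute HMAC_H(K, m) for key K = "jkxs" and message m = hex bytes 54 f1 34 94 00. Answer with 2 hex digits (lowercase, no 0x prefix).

Key "jkxs" = 6a 6b 78 73 is 4 bytes ≤ B = 5; zero-pad to 5 bytes: K' = 6a 6b 78 73 00.
K' ⊕ ipad = 5c 5d 4e 45 36.  K' ⊕ opad = 36 37 24 2f 5c.
Inner input = (K'⊕ipad) ∥ m = 5c 5d 4e 45 36 ∥ 54 f1 34 94 00.
Inner hash: sum = 92+93+78+69+54+84+241+52+148+0 = 911; mod 256 = 143 → 8f.
Outer input = (K'⊕opad) ∥ inner = 36 37 24 2f 5c ∥ 8f.
Outer hash (tag): sum = 54+55+36+47+92+143 = 427; mod 256 = 171 → ab.

ab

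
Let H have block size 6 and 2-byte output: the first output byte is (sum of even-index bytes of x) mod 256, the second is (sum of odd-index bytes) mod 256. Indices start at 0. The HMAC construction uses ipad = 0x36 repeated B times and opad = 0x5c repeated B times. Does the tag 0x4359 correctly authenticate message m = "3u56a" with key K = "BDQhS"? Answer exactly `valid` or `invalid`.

valid

Key "BDQhS" = 42 44 51 68 53 is 5 bytes ≤ B = 6; zero-pad to 6 bytes: K' = 42 44 51 68 53 00.
K' ⊕ ipad = 74 72 67 5e 65 36; K' ⊕ opad = 1e 18 0d 34 0f 5c.
Inner hash: even-index sum = 521 mod 256 = 9; odd-index sum = 433 mod 256 = 177 → 09 b1.
Outer hash (recomputed tag): even-index sum = 67 mod 256 = 67; odd-index sum = 345 mod 256 = 89 → 43 59.
Recomputed tag = 4359; claimed = 4359 → match.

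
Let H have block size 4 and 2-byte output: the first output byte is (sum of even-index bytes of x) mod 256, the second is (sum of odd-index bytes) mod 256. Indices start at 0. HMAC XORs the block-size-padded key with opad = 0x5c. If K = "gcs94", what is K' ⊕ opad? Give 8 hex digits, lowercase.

52c05c5c

Key "gcs94" = 67 63 73 39 34 is 5 bytes > B = 4, so hash it first: H(key) = 0e 9c, then zero-pad to 4 bytes: K' = 0e 9c 00 00.
XOR each byte with 0x5c: 0e⊕5c=52, 9c⊕5c=c0, 00⊕5c=5c, 00⊕5c=5c.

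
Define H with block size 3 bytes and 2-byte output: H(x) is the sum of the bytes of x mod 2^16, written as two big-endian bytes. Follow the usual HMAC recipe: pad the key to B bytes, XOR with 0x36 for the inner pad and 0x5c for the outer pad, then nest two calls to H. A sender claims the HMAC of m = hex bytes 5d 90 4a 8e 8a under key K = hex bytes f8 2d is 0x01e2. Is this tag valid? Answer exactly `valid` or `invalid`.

Key hex bytes f8 2d is 2 bytes ≤ B = 3; zero-pad to 3 bytes: K' = f8 2d 00.
K' ⊕ ipad = ce 1b 36; K' ⊕ opad = a4 71 5c.
Inner hash: sum = 206+27+54+93+144+74+142+138 = 878 → 03 6e.
Outer hash (recomputed tag): sum = 164+113+92+3+110 = 482 → 01 e2.
Recomputed tag = 01e2; claimed = 01e2 → match.

valid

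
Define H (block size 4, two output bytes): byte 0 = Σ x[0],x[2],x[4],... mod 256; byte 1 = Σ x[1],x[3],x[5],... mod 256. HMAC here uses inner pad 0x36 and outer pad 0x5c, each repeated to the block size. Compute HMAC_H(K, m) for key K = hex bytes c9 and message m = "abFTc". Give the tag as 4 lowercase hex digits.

Key hex bytes c9 is 1 byte ≤ B = 4; zero-pad to 4 bytes: K' = c9 00 00 00.
K' ⊕ ipad = ff 36 36 36.  K' ⊕ opad = 95 5c 5c 5c.
Inner input = (K'⊕ipad) ∥ m = ff 36 36 36 ∥ 61 62 46 54 63.
Inner hash: even-index sum = 575 mod 256 = 63; odd-index sum = 290 mod 256 = 34 → 3f 22.
Outer input = (K'⊕opad) ∥ inner = 95 5c 5c 5c ∥ 3f 22.
Outer hash (tag): even-index sum = 304 mod 256 = 48; odd-index sum = 218 mod 256 = 218 → 30 da.

30da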